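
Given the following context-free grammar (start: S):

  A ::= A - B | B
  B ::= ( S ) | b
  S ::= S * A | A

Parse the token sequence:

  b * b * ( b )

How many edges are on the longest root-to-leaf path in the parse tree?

[S [S [S [A [B b]]] * [A [B b]]] * [A [B ( [S [A [B b]]] )]]]

6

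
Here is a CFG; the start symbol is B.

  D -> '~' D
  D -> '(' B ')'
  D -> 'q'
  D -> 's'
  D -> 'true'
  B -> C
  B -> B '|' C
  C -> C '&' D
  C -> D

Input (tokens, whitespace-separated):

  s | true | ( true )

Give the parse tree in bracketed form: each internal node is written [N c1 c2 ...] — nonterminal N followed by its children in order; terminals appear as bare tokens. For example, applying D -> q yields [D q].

B
B | C
B | C | C
C | C | C
D | C | C
s | C | C
s | D | C
s | true | C
s | true | D
s | true | ( B )
s | true | ( C )
s | true | ( D )
s | true | ( true )

[B [B [B [C [D s]]] | [C [D true]]] | [C [D ( [B [C [D true]]] )]]]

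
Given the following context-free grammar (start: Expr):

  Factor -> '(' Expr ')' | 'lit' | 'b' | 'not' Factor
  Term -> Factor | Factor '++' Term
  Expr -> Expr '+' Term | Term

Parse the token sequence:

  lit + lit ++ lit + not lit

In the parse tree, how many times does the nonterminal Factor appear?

[Expr [Expr [Expr [Term [Factor lit]]] + [Term [Factor lit] ++ [Term [Factor lit]]]] + [Term [Factor not [Factor lit]]]]

5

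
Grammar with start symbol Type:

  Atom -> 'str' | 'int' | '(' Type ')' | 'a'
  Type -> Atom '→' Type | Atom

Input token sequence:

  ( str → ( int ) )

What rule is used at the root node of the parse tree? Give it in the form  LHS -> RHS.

Type -> Atom

[Type [Atom ( [Type [Atom str] → [Type [Atom ( [Type [Atom int]] )]]] )]]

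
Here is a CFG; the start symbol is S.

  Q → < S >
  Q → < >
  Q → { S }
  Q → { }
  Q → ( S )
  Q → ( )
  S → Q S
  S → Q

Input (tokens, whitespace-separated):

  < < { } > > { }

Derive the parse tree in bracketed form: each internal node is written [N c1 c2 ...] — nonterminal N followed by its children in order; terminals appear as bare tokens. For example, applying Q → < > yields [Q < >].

[S [Q < [S [Q < [S [Q { }]] >]] >] [S [Q { }]]]

S
Q S
< S > S
< Q > S
< < S > > S
< < Q > > S
< < { } > > S
< < { } > > Q
< < { } > > { }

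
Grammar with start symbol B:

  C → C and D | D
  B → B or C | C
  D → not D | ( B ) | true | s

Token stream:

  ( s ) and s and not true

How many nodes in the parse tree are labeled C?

4

[B [C [C [C [D ( [B [C [D s]]] )]] and [D s]] and [D not [D true]]]]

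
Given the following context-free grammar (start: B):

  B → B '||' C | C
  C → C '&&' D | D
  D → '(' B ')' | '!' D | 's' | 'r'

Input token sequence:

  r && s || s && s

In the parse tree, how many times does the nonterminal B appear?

2

[B [B [C [C [D r]] && [D s]]] || [C [C [D s]] && [D s]]]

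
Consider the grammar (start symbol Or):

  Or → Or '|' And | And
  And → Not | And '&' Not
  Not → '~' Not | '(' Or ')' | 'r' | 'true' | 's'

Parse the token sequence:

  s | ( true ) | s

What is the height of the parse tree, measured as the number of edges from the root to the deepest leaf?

[Or [Or [Or [And [Not s]]] | [And [Not ( [Or [And [Not true]]] )]]] | [And [Not s]]]

7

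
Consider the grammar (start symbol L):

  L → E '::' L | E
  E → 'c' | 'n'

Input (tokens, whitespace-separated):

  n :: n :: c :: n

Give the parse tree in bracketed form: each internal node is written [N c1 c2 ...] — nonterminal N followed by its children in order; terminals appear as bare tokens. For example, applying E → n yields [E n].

[L [E n] :: [L [E n] :: [L [E c] :: [L [E n]]]]]

L
E :: L
n :: L
n :: E :: L
n :: n :: L
n :: n :: E :: L
n :: n :: c :: L
n :: n :: c :: E
n :: n :: c :: n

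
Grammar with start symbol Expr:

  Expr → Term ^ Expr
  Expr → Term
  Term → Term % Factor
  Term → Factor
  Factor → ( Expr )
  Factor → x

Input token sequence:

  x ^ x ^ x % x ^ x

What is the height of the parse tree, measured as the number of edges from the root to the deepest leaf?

6

[Expr [Term [Factor x]] ^ [Expr [Term [Factor x]] ^ [Expr [Term [Term [Factor x]] % [Factor x]] ^ [Expr [Term [Factor x]]]]]]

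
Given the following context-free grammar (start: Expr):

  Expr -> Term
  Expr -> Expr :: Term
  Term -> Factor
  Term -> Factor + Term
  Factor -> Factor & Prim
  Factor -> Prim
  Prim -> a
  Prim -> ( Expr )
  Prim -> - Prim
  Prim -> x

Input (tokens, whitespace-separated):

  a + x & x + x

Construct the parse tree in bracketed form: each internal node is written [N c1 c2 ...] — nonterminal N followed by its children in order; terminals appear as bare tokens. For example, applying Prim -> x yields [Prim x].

[Expr [Term [Factor [Prim a]] + [Term [Factor [Factor [Prim x]] & [Prim x]] + [Term [Factor [Prim x]]]]]]

Expr
Term
Factor + Term
Prim + Term
a + Term
a + Factor + Term
a + Factor & Prim + Term
a + Prim & Prim + Term
a + x & Prim + Term
a + x & x + Term
a + x & x + Factor
a + x & x + Prim
a + x & x + x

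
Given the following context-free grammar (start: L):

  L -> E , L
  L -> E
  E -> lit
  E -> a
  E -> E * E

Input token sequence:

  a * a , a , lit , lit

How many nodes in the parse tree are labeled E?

[L [E [E a] * [E a]] , [L [E a] , [L [E lit] , [L [E lit]]]]]

6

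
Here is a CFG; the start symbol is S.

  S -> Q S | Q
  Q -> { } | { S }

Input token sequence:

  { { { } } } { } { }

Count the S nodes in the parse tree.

[S [Q { [S [Q { [S [Q { }]] }]] }] [S [Q { }] [S [Q { }]]]]

5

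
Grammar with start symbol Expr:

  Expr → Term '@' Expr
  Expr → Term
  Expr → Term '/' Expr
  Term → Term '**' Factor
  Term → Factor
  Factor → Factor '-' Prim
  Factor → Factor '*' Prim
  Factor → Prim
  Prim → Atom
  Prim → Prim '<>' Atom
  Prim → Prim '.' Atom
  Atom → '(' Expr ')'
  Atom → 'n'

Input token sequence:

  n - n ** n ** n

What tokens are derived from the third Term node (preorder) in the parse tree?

n - n

[Expr [Term [Term [Term [Factor [Factor [Prim [Atom n]]] - [Prim [Atom n]]]] ** [Factor [Prim [Atom n]]]] ** [Factor [Prim [Atom n]]]]]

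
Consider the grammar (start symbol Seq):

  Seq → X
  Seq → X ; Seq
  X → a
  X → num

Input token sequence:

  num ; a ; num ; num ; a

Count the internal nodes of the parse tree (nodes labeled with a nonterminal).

[Seq [X num] ; [Seq [X a] ; [Seq [X num] ; [Seq [X num] ; [Seq [X a]]]]]]

10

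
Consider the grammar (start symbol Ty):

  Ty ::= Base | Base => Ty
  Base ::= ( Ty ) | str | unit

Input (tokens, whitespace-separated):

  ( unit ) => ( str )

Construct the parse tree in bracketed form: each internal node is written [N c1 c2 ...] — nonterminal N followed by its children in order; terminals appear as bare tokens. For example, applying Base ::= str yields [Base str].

Ty
Base => Ty
( Ty ) => Ty
( Base ) => Ty
( unit ) => Ty
( unit ) => Base
( unit ) => ( Ty )
( unit ) => ( Base )
( unit ) => ( str )

[Ty [Base ( [Ty [Base unit]] )] => [Ty [Base ( [Ty [Base str]] )]]]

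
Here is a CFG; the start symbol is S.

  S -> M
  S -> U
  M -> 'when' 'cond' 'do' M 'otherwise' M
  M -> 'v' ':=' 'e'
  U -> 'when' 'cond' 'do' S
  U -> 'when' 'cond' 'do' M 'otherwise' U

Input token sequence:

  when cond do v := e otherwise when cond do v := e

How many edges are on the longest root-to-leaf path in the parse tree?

5

[S [U when cond do [M v := e] otherwise [U when cond do [S [M v := e]]]]]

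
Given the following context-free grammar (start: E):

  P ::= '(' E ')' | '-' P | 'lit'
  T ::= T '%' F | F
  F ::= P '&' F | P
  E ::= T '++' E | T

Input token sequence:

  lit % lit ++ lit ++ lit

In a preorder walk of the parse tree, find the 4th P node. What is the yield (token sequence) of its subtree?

lit

[E [T [T [F [P lit]]] % [F [P lit]]] ++ [E [T [F [P lit]]] ++ [E [T [F [P lit]]]]]]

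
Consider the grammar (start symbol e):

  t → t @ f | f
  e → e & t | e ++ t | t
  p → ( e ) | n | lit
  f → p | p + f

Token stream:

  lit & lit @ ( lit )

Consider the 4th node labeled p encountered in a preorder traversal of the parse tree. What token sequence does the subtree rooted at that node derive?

[e [e [t [f [p lit]]]] & [t [t [f [p lit]]] @ [f [p ( [e [t [f [p lit]]]] )]]]]

lit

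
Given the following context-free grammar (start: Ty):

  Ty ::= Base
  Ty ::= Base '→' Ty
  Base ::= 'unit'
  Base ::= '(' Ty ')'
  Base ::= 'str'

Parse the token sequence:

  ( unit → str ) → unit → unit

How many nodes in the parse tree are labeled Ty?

[Ty [Base ( [Ty [Base unit] → [Ty [Base str]]] )] → [Ty [Base unit] → [Ty [Base unit]]]]

5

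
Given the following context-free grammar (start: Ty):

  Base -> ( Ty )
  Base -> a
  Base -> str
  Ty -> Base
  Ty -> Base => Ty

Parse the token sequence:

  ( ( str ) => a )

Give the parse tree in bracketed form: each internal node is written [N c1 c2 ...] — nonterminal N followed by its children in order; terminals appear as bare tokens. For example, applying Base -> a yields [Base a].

Ty
Base
( Ty )
( Base => Ty )
( ( Ty ) => Ty )
( ( Base ) => Ty )
( ( str ) => Ty )
( ( str ) => Base )
( ( str ) => a )

[Ty [Base ( [Ty [Base ( [Ty [Base str]] )] => [Ty [Base a]]] )]]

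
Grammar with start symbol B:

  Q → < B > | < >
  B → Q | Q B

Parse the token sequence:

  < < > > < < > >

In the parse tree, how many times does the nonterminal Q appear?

[B [Q < [B [Q < >]] >] [B [Q < [B [Q < >]] >]]]

4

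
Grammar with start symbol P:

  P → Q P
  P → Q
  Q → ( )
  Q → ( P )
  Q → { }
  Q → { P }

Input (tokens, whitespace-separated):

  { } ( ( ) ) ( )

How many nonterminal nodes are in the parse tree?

8

[P [Q { }] [P [Q ( [P [Q ( )]] )] [P [Q ( )]]]]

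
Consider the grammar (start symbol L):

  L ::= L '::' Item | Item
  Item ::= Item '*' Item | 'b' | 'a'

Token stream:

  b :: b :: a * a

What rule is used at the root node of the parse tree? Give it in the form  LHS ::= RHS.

L ::= L '::' Item

[L [L [L [Item b]] :: [Item b]] :: [Item [Item a] * [Item a]]]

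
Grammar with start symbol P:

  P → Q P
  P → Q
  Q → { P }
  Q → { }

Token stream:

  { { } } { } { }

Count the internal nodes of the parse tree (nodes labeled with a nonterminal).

8

[P [Q { [P [Q { }]] }] [P [Q { }] [P [Q { }]]]]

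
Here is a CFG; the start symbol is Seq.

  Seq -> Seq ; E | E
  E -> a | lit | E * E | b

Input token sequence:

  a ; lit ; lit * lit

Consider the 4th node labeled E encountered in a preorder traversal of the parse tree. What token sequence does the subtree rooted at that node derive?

lit

[Seq [Seq [Seq [E a]] ; [E lit]] ; [E [E lit] * [E lit]]]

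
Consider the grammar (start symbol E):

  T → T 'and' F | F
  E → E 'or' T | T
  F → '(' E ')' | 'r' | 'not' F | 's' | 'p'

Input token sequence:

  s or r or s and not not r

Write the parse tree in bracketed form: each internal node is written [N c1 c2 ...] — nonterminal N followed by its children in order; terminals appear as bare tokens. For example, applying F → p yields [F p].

[E [E [E [T [F s]]] or [T [F r]]] or [T [T [F s]] and [F not [F not [F r]]]]]

E
E or T
E or T or T
T or T or T
F or T or T
s or T or T
s or F or T
s or r or T
s or r or T and F
s or r or F and F
s or r or s and F
s or r or s and not F
s or r or s and not not F
s or r or s and not not r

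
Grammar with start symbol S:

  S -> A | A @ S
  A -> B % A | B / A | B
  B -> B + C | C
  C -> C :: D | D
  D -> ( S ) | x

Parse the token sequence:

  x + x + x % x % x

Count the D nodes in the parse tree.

[S [A [B [B [B [C [D x]]] + [C [D x]]] + [C [D x]]] % [A [B [C [D x]]] % [A [B [C [D x]]]]]]]

5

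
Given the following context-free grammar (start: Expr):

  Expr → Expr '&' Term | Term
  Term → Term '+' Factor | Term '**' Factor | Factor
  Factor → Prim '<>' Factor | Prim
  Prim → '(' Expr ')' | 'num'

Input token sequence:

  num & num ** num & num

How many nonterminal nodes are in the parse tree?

15

[Expr [Expr [Expr [Term [Factor [Prim num]]]] & [Term [Term [Factor [Prim num]]] ** [Factor [Prim num]]]] & [Term [Factor [Prim num]]]]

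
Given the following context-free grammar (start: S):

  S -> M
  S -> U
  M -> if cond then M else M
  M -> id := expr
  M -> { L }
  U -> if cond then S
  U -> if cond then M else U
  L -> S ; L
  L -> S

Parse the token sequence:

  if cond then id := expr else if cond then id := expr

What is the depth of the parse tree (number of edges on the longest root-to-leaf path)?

5

[S [U if cond then [M id := expr] else [U if cond then [S [M id := expr]]]]]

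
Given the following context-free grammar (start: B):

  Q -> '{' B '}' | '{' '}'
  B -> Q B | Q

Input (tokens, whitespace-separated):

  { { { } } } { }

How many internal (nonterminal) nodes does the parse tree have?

[B [Q { [B [Q { [B [Q { }]] }]] }] [B [Q { }]]]

8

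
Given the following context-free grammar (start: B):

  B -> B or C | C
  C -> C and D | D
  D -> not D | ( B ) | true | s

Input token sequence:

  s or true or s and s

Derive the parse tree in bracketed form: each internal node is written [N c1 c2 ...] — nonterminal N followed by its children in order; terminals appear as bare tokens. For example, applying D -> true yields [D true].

[B [B [B [C [D s]]] or [C [D true]]] or [C [C [D s]] and [D s]]]

B
B or C
B or C or C
C or C or C
D or C or C
s or C or C
s or D or C
s or true or C
s or true or C and D
s or true or D and D
s or true or s and D
s or true or s and s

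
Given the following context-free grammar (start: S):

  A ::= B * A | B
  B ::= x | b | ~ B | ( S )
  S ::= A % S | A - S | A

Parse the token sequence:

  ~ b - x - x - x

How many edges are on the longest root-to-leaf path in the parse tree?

[S [A [B ~ [B b]]] - [S [A [B x]] - [S [A [B x]] - [S [A [B x]]]]]]

6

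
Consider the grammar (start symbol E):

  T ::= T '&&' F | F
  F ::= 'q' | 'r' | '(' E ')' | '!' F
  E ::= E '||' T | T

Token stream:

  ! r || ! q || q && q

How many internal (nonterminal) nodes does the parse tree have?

[E [E [E [T [F ! [F r]]]] || [T [F ! [F q]]]] || [T [T [F q]] && [F q]]]

13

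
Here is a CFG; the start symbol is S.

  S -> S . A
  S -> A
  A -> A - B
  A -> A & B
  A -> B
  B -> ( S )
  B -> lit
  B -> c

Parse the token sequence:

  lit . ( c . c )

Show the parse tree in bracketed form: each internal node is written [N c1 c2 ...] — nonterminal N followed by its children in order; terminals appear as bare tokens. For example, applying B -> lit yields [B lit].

S
S . A
A . A
B . A
lit . A
lit . B
lit . ( S )
lit . ( S . A )
lit . ( A . A )
lit . ( B . A )
lit . ( c . A )
lit . ( c . B )
lit . ( c . c )

[S [S [A [B lit]]] . [A [B ( [S [S [A [B c]]] . [A [B c]]] )]]]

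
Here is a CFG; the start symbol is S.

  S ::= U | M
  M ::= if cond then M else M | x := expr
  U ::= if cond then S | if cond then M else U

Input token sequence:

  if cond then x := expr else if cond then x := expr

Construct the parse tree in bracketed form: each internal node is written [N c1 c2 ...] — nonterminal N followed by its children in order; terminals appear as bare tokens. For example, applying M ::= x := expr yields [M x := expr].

[S [U if cond then [M x := expr] else [U if cond then [S [M x := expr]]]]]

S
U
if cond then M else U
if cond then x := expr else U
if cond then x := expr else if cond then S
if cond then x := expr else if cond then M
if cond then x := expr else if cond then x := expr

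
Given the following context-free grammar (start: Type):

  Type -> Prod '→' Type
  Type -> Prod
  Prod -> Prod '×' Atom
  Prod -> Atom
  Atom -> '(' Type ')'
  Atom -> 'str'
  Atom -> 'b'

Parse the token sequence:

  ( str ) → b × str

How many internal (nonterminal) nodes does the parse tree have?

11

[Type [Prod [Atom ( [Type [Prod [Atom str]]] )]] → [Type [Prod [Prod [Atom b]] × [Atom str]]]]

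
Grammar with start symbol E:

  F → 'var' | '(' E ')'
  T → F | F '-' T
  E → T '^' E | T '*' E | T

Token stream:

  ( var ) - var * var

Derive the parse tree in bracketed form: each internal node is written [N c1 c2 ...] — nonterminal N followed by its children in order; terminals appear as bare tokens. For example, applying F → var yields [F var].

E
T * E
F - T * E
( E ) - T * E
( T ) - T * E
( F ) - T * E
( var ) - T * E
( var ) - F * E
( var ) - var * E
( var ) - var * T
( var ) - var * F
( var ) - var * var

[E [T [F ( [E [T [F var]]] )] - [T [F var]]] * [E [T [F var]]]]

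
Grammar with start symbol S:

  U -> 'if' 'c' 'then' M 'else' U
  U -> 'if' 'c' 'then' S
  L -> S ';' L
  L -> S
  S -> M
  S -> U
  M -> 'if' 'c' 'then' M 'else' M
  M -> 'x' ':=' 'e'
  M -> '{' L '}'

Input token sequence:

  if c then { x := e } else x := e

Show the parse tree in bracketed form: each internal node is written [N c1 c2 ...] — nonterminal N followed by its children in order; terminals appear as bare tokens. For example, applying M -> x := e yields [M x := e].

S
M
if c then M else M
if c then { L } else M
if c then { S } else M
if c then { M } else M
if c then { x := e } else M
if c then { x := e } else x := e

[S [M if c then [M { [L [S [M x := e]]] }] else [M x := e]]]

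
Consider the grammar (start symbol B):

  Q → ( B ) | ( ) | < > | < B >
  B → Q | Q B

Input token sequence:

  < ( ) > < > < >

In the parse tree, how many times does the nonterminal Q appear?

4

[B [Q < [B [Q ( )]] >] [B [Q < >] [B [Q < >]]]]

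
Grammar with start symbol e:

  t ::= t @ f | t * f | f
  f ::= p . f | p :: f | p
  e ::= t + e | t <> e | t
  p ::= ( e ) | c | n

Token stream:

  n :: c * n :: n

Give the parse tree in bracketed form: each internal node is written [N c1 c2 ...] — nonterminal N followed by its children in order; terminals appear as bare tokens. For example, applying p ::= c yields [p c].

e
t
t * f
f * f
p :: f * f
n :: f * f
n :: p * f
n :: c * f
n :: c * p :: f
n :: c * n :: f
n :: c * n :: p
n :: c * n :: n

[e [t [t [f [p n] :: [f [p c]]]] * [f [p n] :: [f [p n]]]]]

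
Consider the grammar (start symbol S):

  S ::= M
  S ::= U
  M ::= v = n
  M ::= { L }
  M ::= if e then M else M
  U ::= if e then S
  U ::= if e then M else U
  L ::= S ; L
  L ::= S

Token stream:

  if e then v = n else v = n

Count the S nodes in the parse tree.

1

[S [M if e then [M v = n] else [M v = n]]]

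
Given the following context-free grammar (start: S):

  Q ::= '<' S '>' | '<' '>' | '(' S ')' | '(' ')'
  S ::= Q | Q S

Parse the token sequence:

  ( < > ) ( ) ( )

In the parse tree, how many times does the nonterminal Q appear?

4

[S [Q ( [S [Q < >]] )] [S [Q ( )] [S [Q ( )]]]]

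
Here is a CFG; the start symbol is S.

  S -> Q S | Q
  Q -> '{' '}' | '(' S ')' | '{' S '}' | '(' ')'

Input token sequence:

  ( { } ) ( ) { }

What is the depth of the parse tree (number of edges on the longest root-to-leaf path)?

[S [Q ( [S [Q { }]] )] [S [Q ( )] [S [Q { }]]]]

4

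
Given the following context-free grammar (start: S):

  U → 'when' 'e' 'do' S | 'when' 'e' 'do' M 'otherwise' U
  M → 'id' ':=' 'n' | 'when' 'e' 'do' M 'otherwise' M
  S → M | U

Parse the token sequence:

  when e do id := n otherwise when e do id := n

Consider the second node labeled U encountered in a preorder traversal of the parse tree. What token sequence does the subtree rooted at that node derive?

when e do id := n

[S [U when e do [M id := n] otherwise [U when e do [S [M id := n]]]]]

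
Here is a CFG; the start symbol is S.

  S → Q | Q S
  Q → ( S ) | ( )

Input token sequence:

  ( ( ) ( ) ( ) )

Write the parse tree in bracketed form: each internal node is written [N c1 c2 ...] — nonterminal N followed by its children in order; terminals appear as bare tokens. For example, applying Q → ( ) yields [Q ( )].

S
Q
( S )
( Q S )
( ( ) S )
( ( ) Q S )
( ( ) ( ) S )
( ( ) ( ) Q )
( ( ) ( ) ( ) )

[S [Q ( [S [Q ( )] [S [Q ( )] [S [Q ( )]]]] )]]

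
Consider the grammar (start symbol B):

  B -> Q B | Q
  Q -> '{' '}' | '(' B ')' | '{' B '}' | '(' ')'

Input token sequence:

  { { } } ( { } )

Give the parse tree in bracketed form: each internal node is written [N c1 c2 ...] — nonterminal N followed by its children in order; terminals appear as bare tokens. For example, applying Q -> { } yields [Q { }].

B
Q B
{ B } B
{ Q } B
{ { } } B
{ { } } Q
{ { } } ( B )
{ { } } ( Q )
{ { } } ( { } )

[B [Q { [B [Q { }]] }] [B [Q ( [B [Q { }]] )]]]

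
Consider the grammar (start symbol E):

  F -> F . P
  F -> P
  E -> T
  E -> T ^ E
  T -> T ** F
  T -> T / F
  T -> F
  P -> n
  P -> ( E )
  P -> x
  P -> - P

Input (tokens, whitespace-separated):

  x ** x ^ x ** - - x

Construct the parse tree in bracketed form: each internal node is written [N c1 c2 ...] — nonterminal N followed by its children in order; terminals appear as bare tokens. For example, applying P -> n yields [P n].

[E [T [T [F [P x]]] ** [F [P x]]] ^ [E [T [T [F [P x]]] ** [F [P - [P - [P x]]]]]]]

E
T ^ E
T ** F ^ E
F ** F ^ E
P ** F ^ E
x ** F ^ E
x ** P ^ E
x ** x ^ E
x ** x ^ T
x ** x ^ T ** F
x ** x ^ F ** F
x ** x ^ P ** F
x ** x ^ x ** F
x ** x ^ x ** P
x ** x ^ x ** - P
x ** x ^ x ** - - P
x ** x ^ x ** - - x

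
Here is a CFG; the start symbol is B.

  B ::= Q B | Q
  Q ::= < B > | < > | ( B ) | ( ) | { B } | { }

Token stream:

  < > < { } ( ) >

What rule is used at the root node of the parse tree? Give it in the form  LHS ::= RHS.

B ::= Q B

[B [Q < >] [B [Q < [B [Q { }] [B [Q ( )]]] >]]]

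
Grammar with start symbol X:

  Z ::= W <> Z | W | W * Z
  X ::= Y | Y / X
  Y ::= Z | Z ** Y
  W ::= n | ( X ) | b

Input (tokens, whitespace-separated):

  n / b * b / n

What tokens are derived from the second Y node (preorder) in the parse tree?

[X [Y [Z [W n]]] / [X [Y [Z [W b] * [Z [W b]]]] / [X [Y [Z [W n]]]]]]

b * b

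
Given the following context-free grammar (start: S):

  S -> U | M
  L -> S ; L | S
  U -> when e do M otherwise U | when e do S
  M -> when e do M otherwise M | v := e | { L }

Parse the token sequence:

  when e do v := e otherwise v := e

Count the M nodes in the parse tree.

[S [M when e do [M v := e] otherwise [M v := e]]]

3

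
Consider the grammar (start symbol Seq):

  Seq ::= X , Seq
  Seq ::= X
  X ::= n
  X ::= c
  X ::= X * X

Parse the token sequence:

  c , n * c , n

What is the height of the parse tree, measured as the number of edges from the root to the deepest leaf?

4

[Seq [X c] , [Seq [X [X n] * [X c]] , [Seq [X n]]]]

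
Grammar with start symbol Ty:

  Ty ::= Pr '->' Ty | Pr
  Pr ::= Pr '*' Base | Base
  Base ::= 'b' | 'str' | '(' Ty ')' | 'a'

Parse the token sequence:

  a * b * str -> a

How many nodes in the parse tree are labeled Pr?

4

[Ty [Pr [Pr [Pr [Base a]] * [Base b]] * [Base str]] -> [Ty [Pr [Base a]]]]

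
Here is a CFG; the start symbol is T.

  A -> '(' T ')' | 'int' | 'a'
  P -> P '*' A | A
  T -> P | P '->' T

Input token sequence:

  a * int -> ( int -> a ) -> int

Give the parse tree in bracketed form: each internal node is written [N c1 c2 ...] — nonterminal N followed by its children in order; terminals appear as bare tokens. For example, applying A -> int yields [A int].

[T [P [P [A a]] * [A int]] -> [T [P [A ( [T [P [A int]] -> [T [P [A a]]]] )]] -> [T [P [A int]]]]]

T
P -> T
P * A -> T
A * A -> T
a * A -> T
a * int -> T
a * int -> P -> T
a * int -> A -> T
a * int -> ( T ) -> T
a * int -> ( P -> T ) -> T
a * int -> ( A -> T ) -> T
a * int -> ( int -> T ) -> T
a * int -> ( int -> P ) -> T
a * int -> ( int -> A ) -> T
a * int -> ( int -> a ) -> T
a * int -> ( int -> a ) -> P
a * int -> ( int -> a ) -> A
a * int -> ( int -> a ) -> int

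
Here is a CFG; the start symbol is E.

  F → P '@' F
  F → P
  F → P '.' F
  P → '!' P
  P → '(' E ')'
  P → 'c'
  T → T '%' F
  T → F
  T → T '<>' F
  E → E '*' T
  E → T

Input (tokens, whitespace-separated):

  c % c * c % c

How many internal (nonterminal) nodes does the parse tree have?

14

[E [E [T [T [F [P c]]] % [F [P c]]]] * [T [T [F [P c]]] % [F [P c]]]]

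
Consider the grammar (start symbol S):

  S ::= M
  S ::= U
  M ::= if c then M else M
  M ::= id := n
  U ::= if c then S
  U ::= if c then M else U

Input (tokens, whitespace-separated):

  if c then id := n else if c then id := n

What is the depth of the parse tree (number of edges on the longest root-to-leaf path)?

5

[S [U if c then [M id := n] else [U if c then [S [M id := n]]]]]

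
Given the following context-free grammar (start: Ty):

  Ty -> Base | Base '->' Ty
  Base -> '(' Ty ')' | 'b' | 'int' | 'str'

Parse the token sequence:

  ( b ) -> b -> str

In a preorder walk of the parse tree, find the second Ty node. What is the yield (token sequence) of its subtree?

[Ty [Base ( [Ty [Base b]] )] -> [Ty [Base b] -> [Ty [Base str]]]]

b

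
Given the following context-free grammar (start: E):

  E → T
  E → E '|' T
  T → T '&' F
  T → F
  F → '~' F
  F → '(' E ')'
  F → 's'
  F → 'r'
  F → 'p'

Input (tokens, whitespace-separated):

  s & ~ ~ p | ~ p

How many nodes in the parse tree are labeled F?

6

[E [E [T [T [F s]] & [F ~ [F ~ [F p]]]]] | [T [F ~ [F p]]]]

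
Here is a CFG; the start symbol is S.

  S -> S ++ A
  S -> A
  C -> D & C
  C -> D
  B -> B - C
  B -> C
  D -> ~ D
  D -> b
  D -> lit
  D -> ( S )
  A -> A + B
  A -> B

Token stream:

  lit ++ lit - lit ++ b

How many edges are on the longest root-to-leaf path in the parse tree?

[S [S [S [A [B [C [D lit]]]]] ++ [A [B [B [C [D lit]]] - [C [D lit]]]]] ++ [A [B [C [D b]]]]]

7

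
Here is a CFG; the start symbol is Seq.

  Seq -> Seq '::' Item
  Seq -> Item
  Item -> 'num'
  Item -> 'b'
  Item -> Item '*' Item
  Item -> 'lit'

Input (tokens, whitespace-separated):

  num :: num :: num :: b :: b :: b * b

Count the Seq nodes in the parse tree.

[Seq [Seq [Seq [Seq [Seq [Seq [Item num]] :: [Item num]] :: [Item num]] :: [Item b]] :: [Item b]] :: [Item [Item b] * [Item b]]]

6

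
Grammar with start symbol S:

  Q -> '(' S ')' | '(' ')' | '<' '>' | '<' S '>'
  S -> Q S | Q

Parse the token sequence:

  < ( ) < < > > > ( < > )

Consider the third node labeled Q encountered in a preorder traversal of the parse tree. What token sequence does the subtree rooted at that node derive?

< < > >

[S [Q < [S [Q ( )] [S [Q < [S [Q < >]] >]]] >] [S [Q ( [S [Q < >]] )]]]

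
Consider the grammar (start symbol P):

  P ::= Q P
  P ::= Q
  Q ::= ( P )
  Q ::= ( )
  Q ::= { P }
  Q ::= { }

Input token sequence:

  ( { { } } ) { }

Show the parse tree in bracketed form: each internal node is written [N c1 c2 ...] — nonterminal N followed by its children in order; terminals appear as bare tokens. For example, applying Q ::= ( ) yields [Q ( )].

P
Q P
( P ) P
( Q ) P
( { P } ) P
( { Q } ) P
( { { } } ) P
( { { } } ) Q
( { { } } ) { }

[P [Q ( [P [Q { [P [Q { }]] }]] )] [P [Q { }]]]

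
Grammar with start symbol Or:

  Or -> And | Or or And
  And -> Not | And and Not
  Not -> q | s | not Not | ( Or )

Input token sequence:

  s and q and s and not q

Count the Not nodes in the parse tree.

5

[Or [And [And [And [And [Not s]] and [Not q]] and [Not s]] and [Not not [Not q]]]]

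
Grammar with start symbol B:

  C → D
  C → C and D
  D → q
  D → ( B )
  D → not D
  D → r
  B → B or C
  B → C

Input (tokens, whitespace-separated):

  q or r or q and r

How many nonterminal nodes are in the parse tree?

11

[B [B [B [C [D q]]] or [C [D r]]] or [C [C [D q]] and [D r]]]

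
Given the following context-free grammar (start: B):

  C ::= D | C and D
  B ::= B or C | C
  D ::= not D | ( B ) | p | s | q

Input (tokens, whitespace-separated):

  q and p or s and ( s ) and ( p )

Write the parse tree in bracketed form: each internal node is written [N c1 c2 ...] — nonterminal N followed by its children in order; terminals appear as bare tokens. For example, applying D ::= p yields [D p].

[B [B [C [C [D q]] and [D p]]] or [C [C [C [D s]] and [D ( [B [C [D s]]] )]] and [D ( [B [C [D p]]] )]]]

B
B or C
C or C
C and D or C
D and D or C
q and D or C
q and p or C
q and p or C and D
q and p or C and D and D
q and p or D and D and D
q and p or s and D and D
q and p or s and ( B ) and D
q and p or s and ( C ) and D
q and p or s and ( D ) and D
q and p or s and ( s ) and D
q and p or s and ( s ) and ( B )
q and p or s and ( s ) and ( C )
q and p or s and ( s ) and ( D )
q and p or s and ( s ) and ( p )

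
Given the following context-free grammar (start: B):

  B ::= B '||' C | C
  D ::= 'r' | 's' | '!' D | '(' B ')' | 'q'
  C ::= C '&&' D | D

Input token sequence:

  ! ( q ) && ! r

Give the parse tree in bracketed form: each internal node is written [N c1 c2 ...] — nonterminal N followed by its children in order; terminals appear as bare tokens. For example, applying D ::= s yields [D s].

B
C
C && D
D && D
! D && D
! ( B ) && D
! ( C ) && D
! ( D ) && D
! ( q ) && D
! ( q ) && ! D
! ( q ) && ! r

[B [C [C [D ! [D ( [B [C [D q]]] )]]] && [D ! [D r]]]]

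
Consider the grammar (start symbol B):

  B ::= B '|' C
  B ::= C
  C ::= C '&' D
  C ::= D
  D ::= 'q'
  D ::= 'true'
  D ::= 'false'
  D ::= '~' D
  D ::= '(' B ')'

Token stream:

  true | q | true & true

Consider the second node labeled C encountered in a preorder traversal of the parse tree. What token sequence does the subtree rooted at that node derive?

[B [B [B [C [D true]]] | [C [D q]]] | [C [C [D true]] & [D true]]]

q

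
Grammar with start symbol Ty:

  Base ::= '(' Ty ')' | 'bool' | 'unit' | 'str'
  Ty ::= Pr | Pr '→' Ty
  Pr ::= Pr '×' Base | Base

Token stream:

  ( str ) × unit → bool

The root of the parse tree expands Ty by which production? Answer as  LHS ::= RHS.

[Ty [Pr [Pr [Base ( [Ty [Pr [Base str]]] )]] × [Base unit]] → [Ty [Pr [Base bool]]]]

Ty ::= Pr '→' Ty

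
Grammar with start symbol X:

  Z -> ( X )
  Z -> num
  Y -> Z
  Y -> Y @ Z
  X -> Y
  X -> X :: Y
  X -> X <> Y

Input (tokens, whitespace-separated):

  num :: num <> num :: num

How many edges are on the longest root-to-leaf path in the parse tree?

[X [X [X [X [Y [Z num]]] :: [Y [Z num]]] <> [Y [Z num]]] :: [Y [Z num]]]

6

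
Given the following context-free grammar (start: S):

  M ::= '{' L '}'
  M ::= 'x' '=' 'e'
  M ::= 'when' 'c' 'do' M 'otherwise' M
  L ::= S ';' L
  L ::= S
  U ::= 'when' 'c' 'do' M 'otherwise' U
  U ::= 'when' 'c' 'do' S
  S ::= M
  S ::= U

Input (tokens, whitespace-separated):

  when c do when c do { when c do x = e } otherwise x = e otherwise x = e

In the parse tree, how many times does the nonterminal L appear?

1

[S [M when c do [M when c do [M { [L [S [U when c do [S [M x = e]]]]] }] otherwise [M x = e]] otherwise [M x = e]]]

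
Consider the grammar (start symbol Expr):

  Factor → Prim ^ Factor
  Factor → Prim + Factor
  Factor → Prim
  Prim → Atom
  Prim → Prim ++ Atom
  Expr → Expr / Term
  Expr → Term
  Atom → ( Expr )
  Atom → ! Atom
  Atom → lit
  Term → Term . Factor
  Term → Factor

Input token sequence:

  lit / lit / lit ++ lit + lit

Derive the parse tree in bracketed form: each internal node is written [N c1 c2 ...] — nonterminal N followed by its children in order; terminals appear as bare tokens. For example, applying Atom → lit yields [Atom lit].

Expr
Expr / Term
Expr / Term / Term
Term / Term / Term
Factor / Term / Term
Prim / Term / Term
Atom / Term / Term
lit / Term / Term
lit / Factor / Term
lit / Prim / Term
lit / Atom / Term
lit / lit / Term
lit / lit / Factor
lit / lit / Prim + Factor
lit / lit / Prim ++ Atom + Factor
lit / lit / Atom ++ Atom + Factor
lit / lit / lit ++ Atom + Factor
lit / lit / lit ++ lit + Factor
lit / lit / lit ++ lit + Prim
lit / lit / lit ++ lit + Atom
lit / lit / lit ++ lit + lit

[Expr [Expr [Expr [Term [Factor [Prim [Atom lit]]]]] / [Term [Factor [Prim [Atom lit]]]]] / [Term [Factor [Prim [Prim [Atom lit]] ++ [Atom lit]] + [Factor [Prim [Atom lit]]]]]]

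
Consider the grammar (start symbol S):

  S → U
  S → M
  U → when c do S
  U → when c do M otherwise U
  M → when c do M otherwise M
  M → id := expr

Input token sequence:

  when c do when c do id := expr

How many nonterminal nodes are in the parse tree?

[S [U when c do [S [U when c do [S [M id := expr]]]]]]

6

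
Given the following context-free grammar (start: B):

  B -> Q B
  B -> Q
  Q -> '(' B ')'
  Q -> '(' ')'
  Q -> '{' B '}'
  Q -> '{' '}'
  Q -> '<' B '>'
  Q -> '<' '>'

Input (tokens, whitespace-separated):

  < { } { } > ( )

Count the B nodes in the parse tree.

[B [Q < [B [Q { }] [B [Q { }]]] >] [B [Q ( )]]]

4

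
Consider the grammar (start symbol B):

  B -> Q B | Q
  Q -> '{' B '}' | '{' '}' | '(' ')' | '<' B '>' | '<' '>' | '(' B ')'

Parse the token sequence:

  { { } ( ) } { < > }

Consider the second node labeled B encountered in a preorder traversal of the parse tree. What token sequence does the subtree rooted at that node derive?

[B [Q { [B [Q { }] [B [Q ( )]]] }] [B [Q { [B [Q < >]] }]]]

{ } ( )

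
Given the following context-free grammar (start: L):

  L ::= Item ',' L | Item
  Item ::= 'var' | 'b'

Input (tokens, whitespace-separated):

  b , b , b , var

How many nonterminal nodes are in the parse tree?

[L [Item b] , [L [Item b] , [L [Item b] , [L [Item var]]]]]

8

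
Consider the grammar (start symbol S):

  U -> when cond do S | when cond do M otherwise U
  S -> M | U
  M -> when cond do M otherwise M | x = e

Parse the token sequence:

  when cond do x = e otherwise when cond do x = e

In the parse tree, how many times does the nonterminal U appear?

2

[S [U when cond do [M x = e] otherwise [U when cond do [S [M x = e]]]]]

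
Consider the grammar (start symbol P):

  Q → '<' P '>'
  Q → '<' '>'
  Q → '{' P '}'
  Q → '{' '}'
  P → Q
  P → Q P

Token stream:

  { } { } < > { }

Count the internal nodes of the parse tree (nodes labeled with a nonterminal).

8

[P [Q { }] [P [Q { }] [P [Q < >] [P [Q { }]]]]]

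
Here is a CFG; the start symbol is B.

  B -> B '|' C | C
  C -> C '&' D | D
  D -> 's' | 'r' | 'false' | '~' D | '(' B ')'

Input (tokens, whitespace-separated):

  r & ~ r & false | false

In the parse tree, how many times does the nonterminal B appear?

2

[B [B [C [C [C [D r]] & [D ~ [D r]]] & [D false]]] | [C [D false]]]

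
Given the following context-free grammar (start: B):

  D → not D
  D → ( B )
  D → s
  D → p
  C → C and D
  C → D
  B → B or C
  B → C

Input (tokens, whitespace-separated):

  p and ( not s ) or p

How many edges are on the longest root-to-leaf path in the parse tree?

[B [B [C [C [D p]] and [D ( [B [C [D not [D s]]]] )]]] or [C [D p]]]

8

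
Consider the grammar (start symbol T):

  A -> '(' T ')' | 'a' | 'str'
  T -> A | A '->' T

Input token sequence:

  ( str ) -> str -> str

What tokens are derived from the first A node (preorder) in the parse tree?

( str )

[T [A ( [T [A str]] )] -> [T [A str] -> [T [A str]]]]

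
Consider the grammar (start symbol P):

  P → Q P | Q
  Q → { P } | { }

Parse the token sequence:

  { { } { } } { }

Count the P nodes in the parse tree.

[P [Q { [P [Q { }] [P [Q { }]]] }] [P [Q { }]]]

4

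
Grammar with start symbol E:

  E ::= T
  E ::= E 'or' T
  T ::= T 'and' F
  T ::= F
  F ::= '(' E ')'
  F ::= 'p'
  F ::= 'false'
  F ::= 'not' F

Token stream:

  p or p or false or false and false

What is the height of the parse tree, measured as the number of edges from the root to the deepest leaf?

[E [E [E [E [T [F p]]] or [T [F p]]] or [T [F false]]] or [T [T [F false]] and [F false]]]

6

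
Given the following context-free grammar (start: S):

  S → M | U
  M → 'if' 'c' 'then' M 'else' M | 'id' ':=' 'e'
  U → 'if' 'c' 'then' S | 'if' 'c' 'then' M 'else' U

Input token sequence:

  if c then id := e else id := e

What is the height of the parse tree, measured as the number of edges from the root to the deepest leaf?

3

[S [M if c then [M id := e] else [M id := e]]]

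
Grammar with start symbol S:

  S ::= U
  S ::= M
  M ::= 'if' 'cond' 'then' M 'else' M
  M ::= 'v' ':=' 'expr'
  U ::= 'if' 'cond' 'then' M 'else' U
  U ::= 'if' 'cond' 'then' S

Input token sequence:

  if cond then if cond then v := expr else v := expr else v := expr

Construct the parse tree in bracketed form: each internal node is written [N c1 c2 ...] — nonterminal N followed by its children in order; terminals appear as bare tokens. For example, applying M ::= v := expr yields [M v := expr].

S
M
if cond then M else M
if cond then if cond then M else M else M
if cond then if cond then v := expr else M else M
if cond then if cond then v := expr else v := expr else M
if cond then if cond then v := expr else v := expr else v := expr

[S [M if cond then [M if cond then [M v := expr] else [M v := expr]] else [M v := expr]]]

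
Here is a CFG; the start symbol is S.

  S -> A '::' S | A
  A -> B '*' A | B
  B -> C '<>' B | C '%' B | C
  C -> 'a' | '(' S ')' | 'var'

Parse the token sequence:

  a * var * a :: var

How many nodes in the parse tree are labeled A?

[S [A [B [C a]] * [A [B [C var]] * [A [B [C a]]]]] :: [S [A [B [C var]]]]]

4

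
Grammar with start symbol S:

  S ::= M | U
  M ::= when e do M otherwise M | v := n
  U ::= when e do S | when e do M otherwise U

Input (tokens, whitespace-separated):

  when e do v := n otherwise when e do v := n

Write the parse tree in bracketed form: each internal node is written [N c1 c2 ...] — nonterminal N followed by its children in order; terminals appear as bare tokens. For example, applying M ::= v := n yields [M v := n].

[S [U when e do [M v := n] otherwise [U when e do [S [M v := n]]]]]

S
U
when e do M otherwise U
when e do v := n otherwise U
when e do v := n otherwise when e do S
when e do v := n otherwise when e do M
when e do v := n otherwise when e do v := n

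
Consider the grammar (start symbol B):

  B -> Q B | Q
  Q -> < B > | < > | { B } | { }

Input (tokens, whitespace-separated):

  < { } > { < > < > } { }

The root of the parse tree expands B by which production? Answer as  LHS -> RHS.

[B [Q < [B [Q { }]] >] [B [Q { [B [Q < >] [B [Q < >]]] }] [B [Q { }]]]]

B -> Q B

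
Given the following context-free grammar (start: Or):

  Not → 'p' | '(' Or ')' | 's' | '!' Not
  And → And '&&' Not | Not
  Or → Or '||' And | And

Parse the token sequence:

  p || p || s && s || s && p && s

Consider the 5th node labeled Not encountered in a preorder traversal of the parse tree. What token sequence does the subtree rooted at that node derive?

[Or [Or [Or [Or [And [Not p]]] || [And [Not p]]] || [And [And [Not s]] && [Not s]]] || [And [And [And [Not s]] && [Not p]] && [Not s]]]

s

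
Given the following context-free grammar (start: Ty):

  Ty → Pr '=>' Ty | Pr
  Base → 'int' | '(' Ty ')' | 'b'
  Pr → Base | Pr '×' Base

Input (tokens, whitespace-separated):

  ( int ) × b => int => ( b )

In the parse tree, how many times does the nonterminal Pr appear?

[Ty [Pr [Pr [Base ( [Ty [Pr [Base int]]] )]] × [Base b]] => [Ty [Pr [Base int]] => [Ty [Pr [Base ( [Ty [Pr [Base b]]] )]]]]]

6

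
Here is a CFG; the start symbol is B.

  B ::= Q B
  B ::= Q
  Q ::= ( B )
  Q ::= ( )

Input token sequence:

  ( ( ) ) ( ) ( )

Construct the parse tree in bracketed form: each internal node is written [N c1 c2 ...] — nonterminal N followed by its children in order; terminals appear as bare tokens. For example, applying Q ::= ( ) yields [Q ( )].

B
Q B
( B ) B
( Q ) B
( ( ) ) B
( ( ) ) Q B
( ( ) ) ( ) B
( ( ) ) ( ) Q
( ( ) ) ( ) ( )

[B [Q ( [B [Q ( )]] )] [B [Q ( )] [B [Q ( )]]]]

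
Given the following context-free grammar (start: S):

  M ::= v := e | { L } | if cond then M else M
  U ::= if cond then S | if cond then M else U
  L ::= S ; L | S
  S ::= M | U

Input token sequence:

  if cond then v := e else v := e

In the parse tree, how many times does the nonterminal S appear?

1

[S [M if cond then [M v := e] else [M v := e]]]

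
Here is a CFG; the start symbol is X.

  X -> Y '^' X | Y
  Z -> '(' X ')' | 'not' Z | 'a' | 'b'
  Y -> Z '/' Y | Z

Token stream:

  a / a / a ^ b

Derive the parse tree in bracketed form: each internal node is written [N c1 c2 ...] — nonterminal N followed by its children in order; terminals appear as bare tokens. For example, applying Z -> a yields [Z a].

X
Y ^ X
Z / Y ^ X
a / Y ^ X
a / Z / Y ^ X
a / a / Y ^ X
a / a / Z ^ X
a / a / a ^ X
a / a / a ^ Y
a / a / a ^ Z
a / a / a ^ b

[X [Y [Z a] / [Y [Z a] / [Y [Z a]]]] ^ [X [Y [Z b]]]]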